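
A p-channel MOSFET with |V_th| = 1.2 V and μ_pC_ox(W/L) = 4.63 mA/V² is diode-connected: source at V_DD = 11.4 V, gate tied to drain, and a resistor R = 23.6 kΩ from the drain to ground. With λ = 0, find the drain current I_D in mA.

With gate tied to drain, V_SG = V_SD ≥ V_SG − |V_th|, so the device is in saturation.
KCL at the drain: ½ k_p (V_SG − |V_th|)² = (V_DD − V_SG)/R.
Let x = V_SG − 1.2. Then 54.6 x² + x − 10.2 = 0, giving x = 0.423 V (positive root), so V_SG = 1.62 V.
I_D = (V_DD − V_SG)/R = (11.4 − 1.62) / 23.6 = 0.414 mA.

I_D = 0.414 mA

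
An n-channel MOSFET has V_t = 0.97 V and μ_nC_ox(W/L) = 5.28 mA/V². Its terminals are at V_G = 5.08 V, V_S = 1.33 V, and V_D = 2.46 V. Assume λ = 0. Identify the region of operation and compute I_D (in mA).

Triode; I_D = 13.2 mA

V_GS = V_G − V_S = 5.08 − 1.33 = 3.75 V; V_DS = V_D − V_S = 2.46 − 1.33 = 1.13 V.
V_ov = V_GS − V_t = 3.75 − 0.97 = 2.78 V.
Since V_DS = 1.13 V < V_ov = 2.78 V, the device is in the triode region.
I_D = k_n [V_ov · V_DS − ½ V_DS²] = 5.28 × [2.78 × 1.13 − 0.5 × 1.13²] = 13.2 mA.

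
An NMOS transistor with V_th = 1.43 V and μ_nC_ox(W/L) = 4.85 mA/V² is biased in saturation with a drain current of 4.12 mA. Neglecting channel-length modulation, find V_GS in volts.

V_GS = 2.73 V

In saturation I_D = ½ k_n (V_GS − V_th)², so V_GS − V_th = √(2 I_D / k_n) = √(2 × 4.12 / 4.85) = 1.3 V.
V_GS = 1.43 + 1.3 = 2.73 V.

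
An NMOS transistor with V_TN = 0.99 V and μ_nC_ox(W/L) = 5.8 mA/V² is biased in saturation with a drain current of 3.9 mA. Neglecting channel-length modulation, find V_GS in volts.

V_GS = 2.15 V

In saturation I_D = ½ k_n (V_GS − V_TN)², so V_GS − V_TN = √(2 I_D / k_n) = √(2 × 3.9 / 5.8) = 1.16 V.
V_GS = 0.99 + 1.16 = 2.15 V.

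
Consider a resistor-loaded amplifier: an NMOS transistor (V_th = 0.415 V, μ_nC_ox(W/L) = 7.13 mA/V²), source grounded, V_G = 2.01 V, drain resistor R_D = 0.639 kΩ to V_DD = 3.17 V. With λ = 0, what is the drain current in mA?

I_D = 4.28 mA

V_GS = V_G = 2.01 V, so V_ov = 2.01 − 0.415 = 1.59 V.
Assume saturation: I_D = ½ k_n V_ov² = 0.5 × 7.13 × 1.59² = 9.07 mA, giving V_DS = V_DD − I_D R_D = 3.17 − 9.07 × 0.639 = -2.63 V.
But -2.63 V < V_ov = 1.59 V, so the device is actually in triode.
In triode I_D = k_n[V_ov V_DS − ½ V_DS²] and I_D = (V_DD − V_DS)/R_D. Equating: 2.28 V_DS² − 8.267 V_DS + 3.17 = 0, giving V_DS = 0.436 V (the root below V_ov).
I_D = (3.17 − 0.436) / 0.639 = 4.28 mA.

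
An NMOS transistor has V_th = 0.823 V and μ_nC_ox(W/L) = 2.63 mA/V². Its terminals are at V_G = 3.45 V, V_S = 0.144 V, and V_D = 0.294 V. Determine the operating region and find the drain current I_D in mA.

Triode; I_D = 0.950 mA

V_GS = V_G − V_S = 3.45 − 0.144 = 3.31 V; V_DS = V_D − V_S = 0.294 − 0.144 = 0.15 V.
V_ov = V_GS − V_th = 3.31 − 0.823 = 2.48 V.
Since V_DS = 0.15 V < V_ov = 2.48 V, the device is in the triode region.
I_D = k_n [V_ov · V_DS − ½ V_DS²] = 2.63 × [2.48 × 0.15 − 0.5 × 0.15²] = 0.95 mA.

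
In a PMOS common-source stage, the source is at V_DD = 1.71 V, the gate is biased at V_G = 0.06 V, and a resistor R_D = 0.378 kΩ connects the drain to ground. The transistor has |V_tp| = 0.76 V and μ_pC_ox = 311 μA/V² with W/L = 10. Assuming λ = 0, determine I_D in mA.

V_SG = V_DD − V_G = 1.71 − 0.06 = 1.65 V, so V_ov = 1.65 − 0.76 = 0.89 V.
k_p = μ_pC_ox · (W/L) = 3.11 mA/V².
Assume saturation: I_D = ½ k_p V_ov² = 0.5 × 3.11 × 0.89² = 1.23 mA, giving V_SD = V_DD − I_D R_D = 1.71 − 1.23 × 0.378 = 1.24 V.
V_SD = 1.24 V ≥ V_ov = 0.89 V, confirming saturation.

I_D = 1.23 mA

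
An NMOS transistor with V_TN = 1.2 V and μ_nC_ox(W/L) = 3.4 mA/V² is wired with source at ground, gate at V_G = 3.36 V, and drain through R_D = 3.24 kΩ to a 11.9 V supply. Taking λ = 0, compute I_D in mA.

I_D = 3.50 mA

V_GS = V_G = 3.36 V, so V_ov = 3.36 − 1.2 = 2.16 V.
Assume saturation: I_D = ½ k_n V_ov² = 0.5 × 3.4 × 2.16² = 7.93 mA, giving V_DS = V_DD − I_D R_D = 11.9 − 7.93 × 3.24 = -13.8 V.
But -13.8 V < V_ov = 2.16 V, so the device is actually in triode.
In triode I_D = k_n[V_ov V_DS − ½ V_DS²] and I_D = (V_DD − V_DS)/R_D. Equating: 5.51 V_DS² − 24.79 V_DS + 11.9 = 0, giving V_DS = 0.546 V (the root below V_ov).
I_D = (11.9 − 0.546) / 3.24 = 3.5 mA.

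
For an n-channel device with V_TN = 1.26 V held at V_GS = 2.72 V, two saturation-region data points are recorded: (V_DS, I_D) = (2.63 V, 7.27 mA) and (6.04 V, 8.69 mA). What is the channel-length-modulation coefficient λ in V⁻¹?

λ = 0.0674 V⁻¹

With V_GS fixed, I_D ∝ (1 + λ V_DS) in saturation, so I_D2/I_D1 = (1 + λ V_DS2)/(1 + λ V_DS1).
8.69/7.27 = 1.195 = (1 + 6.04 λ)/(1 + 2.63 λ).
Solving: λ (I_D1 V_DS2 − I_D2 V_DS1) = I_D2 − I_D1, so λ = (8.69 − 7.27) / (7.27 × 6.04 − 8.69 × 2.63) = 1.42 / 21.1 = 0.0674 V⁻¹.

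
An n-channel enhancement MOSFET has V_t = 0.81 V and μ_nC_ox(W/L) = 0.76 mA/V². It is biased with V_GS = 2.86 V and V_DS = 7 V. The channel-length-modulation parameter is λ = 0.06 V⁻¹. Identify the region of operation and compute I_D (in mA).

V_ov = V_GS − V_t = 2.86 − 0.81 = 2.05 V.
Since V_DS = 7 V ≥ V_ov = 2.05 V, the device is in saturation.
I_D = ½ k_n V_ov² (1 + λ V_DS) = 0.5 × 0.76 × 2.05² × (1 + 0.06 × 7) = 2.27 mA.

Saturation; I_D = 2.27 mA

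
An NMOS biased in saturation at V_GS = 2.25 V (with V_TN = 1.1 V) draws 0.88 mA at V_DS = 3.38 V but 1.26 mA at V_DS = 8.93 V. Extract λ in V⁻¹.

With V_GS fixed, I_D ∝ (1 + λ V_DS) in saturation, so I_D2/I_D1 = (1 + λ V_DS2)/(1 + λ V_DS1).
1.26/0.88 = 1.432 = (1 + 8.93 λ)/(1 + 3.38 λ).
Solving: λ (I_D1 V_DS2 − I_D2 V_DS1) = I_D2 − I_D1, so λ = (1.26 − 0.88) / (0.88 × 8.93 − 1.26 × 3.38) = 0.38 / 3.6 = 0.106 V⁻¹.

λ = 0.106 V⁻¹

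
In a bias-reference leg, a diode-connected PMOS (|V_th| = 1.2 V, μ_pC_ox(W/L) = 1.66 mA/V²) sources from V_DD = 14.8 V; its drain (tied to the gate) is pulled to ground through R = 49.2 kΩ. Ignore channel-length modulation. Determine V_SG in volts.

With gate tied to drain, V_SG = V_SD ≥ V_SG − |V_th|, so the device is in saturation.
KCL at the drain: ½ k_p (V_SG − |V_th|)² = (V_DD − V_SG)/R.
Let x = V_SG − 1.2. Then 40.8 x² + x − 13.6 = 0, giving x = 0.565 V (positive root), so V_SG = 1.76 V.
I_D = (V_DD − V_SG)/R = (14.8 − 1.76) / 49.2 = 0.265 mA.

V_SG = 1.76 V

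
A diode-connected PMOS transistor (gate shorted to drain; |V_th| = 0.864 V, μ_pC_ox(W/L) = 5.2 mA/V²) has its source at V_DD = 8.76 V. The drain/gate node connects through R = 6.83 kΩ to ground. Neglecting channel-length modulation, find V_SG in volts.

With gate tied to drain, V_SG = V_SD ≥ V_SG − |V_th|, so the device is in saturation.
KCL at the drain: ½ k_p (V_SG − |V_th|)² = (V_DD − V_SG)/R.
Let x = V_SG − 0.864. Then 17.8 x² + x − 7.896 = 0, giving x = 0.639 V (positive root), so V_SG = 1.5 V.
I_D = (V_DD − V_SG)/R = (8.76 − 1.5) / 6.83 = 1.06 mA.

V_SG = 1.50 V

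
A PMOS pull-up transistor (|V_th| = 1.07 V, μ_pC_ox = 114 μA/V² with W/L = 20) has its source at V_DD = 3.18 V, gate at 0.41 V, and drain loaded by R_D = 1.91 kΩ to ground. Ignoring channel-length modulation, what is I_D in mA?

I_D = 1.44 mA

V_SG = V_DD − V_G = 3.18 − 0.41 = 2.77 V, so V_ov = 2.77 − 1.07 = 1.7 V.
k_p = μ_pC_ox · (W/L) = 2.28 mA/V².
Assume saturation: I_D = ½ k_p V_ov² = 0.5 × 2.28 × 1.7² = 3.29 mA, giving V_SD = V_DD − I_D R_D = 3.18 − 3.29 × 1.91 = -3.11 V.
But -3.11 V < V_ov = 1.7 V, so the device is actually in triode.
In triode I_D = k_p[V_ov V_SD − ½ V_SD²] and I_D = (V_DD − V_SD)/R_D. Equating: 2.18 V_SD² − 8.403 V_SD + 3.18 = 0, giving V_SD = 0.425 V (the root below V_ov).
I_D = (3.18 − 0.425) / 1.91 = 1.44 mA.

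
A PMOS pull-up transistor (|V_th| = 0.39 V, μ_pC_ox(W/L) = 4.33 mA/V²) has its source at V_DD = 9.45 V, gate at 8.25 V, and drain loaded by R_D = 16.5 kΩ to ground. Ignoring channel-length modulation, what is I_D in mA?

I_D = 0.562 mA

V_SG = V_DD − V_G = 9.45 − 8.25 = 1.2 V, so V_ov = 1.2 − 0.39 = 0.81 V.
Assume saturation: I_D = ½ k_p V_ov² = 0.5 × 4.33 × 0.81² = 1.42 mA, giving V_SD = V_DD − I_D R_D = 9.45 − 1.42 × 16.5 = -14 V.
But -14 V < V_ov = 0.81 V, so the device is actually in triode.
In triode I_D = k_p[V_ov V_SD − ½ V_SD²] and I_D = (V_DD − V_SD)/R_D. Equating: 35.7 V_SD² − 58.87 V_SD + 9.45 = 0, giving V_SD = 0.18 V (the root below V_ov).
I_D = (9.45 − 0.18) / 16.5 = 0.562 mA.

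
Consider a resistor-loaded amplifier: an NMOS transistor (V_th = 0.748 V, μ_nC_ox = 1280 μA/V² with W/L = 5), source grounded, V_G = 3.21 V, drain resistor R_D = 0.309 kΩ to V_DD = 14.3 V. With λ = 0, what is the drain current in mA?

I_D = 19.4 mA

V_GS = V_G = 3.21 V, so V_ov = 3.21 − 0.748 = 2.46 V.
k_n = μ_nC_ox · (W/L) = 6.4 mA/V².
Assume saturation: I_D = ½ k_n V_ov² = 0.5 × 6.4 × 2.46² = 19.4 mA, giving V_DS = V_DD − I_D R_D = 14.3 − 19.4 × 0.309 = 8.31 V.
V_DS = 8.31 V ≥ V_ov = 2.46 V, confirming saturation.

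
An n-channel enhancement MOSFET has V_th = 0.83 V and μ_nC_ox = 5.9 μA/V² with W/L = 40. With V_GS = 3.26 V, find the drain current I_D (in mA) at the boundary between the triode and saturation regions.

I_D = 0.697 mA

At the boundary V_DS = V_ov = V_GS − V_th = 3.26 − 0.83 = 2.43 V.
k_n = μ_nC_ox · (W/L) = 0.236 mA/V².
I_D = ½ k_n V_ov² = 0.5 × 0.236 × 2.43² = 0.697 mA.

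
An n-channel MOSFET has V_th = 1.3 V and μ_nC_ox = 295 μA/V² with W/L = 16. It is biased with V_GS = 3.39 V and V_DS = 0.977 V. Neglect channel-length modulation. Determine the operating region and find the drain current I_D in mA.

k_n = μ_nC_ox · (W/L) = 4.72 mA/V².
V_ov = V_GS − V_th = 3.39 − 1.3 = 2.09 V.
Since V_DS = 0.977 V < V_ov = 2.09 V, the device is in the triode region.
I_D = k_n [V_ov · V_DS − ½ V_DS²] = 4.72 × [2.09 × 0.977 − 0.5 × 0.977²] = 7.39 mA.

Triode; I_D = 7.39 mA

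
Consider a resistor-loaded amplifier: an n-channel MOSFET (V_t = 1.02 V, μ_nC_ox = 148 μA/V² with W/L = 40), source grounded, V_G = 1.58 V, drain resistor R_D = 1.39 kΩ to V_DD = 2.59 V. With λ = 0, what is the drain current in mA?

I_D = 0.928 mA

V_GS = V_G = 1.58 V, so V_ov = 1.58 − 1.02 = 0.56 V.
k_n = μ_nC_ox · (W/L) = 5.92 mA/V².
Assume saturation: I_D = ½ k_n V_ov² = 0.5 × 5.92 × 0.56² = 0.928 mA, giving V_DS = V_DD − I_D R_D = 2.59 − 0.928 × 1.39 = 1.3 V.
V_DS = 1.3 V ≥ V_ov = 0.56 V, confirming saturation.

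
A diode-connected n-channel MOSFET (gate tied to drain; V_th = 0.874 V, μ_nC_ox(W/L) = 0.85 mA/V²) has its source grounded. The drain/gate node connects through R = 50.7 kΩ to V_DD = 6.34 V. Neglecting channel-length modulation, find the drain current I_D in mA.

With gate tied to drain, V_GS = V_DS ≥ V_GS − V_th, so the device is in saturation.
KCL at the drain: ½ k_n (V_GS − V_th)² = (V_DD − V_GS)/R.
Let x = V_GS − 0.874. Then 21.5 x² + x − 5.466 = 0, giving x = 0.481 V (positive root), so V_GS = 1.35 V.
I_D = (V_DD − V_GS)/R = (6.34 − 1.35) / 50.7 = 0.0983 mA.

I_D = 0.0983 mA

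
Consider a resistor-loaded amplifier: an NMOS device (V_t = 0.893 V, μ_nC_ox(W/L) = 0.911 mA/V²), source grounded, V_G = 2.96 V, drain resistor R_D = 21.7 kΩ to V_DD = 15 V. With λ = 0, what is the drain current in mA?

V_GS = V_G = 2.96 V, so V_ov = 2.96 − 0.893 = 2.07 V.
Assume saturation: I_D = ½ k_n V_ov² = 0.5 × 0.911 × 2.07² = 1.95 mA, giving V_DS = V_DD − I_D R_D = 15 − 1.95 × 21.7 = -27.2 V.
But -27.2 V < V_ov = 2.07 V, so the device is actually in triode.
In triode I_D = k_n[V_ov V_DS − ½ V_DS²] and I_D = (V_DD − V_DS)/R_D. Equating: 9.88 V_DS² − 41.86 V_DS + 15 = 0, giving V_DS = 0.395 V (the root below V_ov).
I_D = (15 − 0.395) / 21.7 = 0.673 mA.

I_D = 0.673 mA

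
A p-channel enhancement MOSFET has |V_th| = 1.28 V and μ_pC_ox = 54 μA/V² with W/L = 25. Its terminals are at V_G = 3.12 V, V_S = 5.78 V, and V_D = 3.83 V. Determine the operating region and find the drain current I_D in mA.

V_SG = V_S − V_G = 5.78 − 3.12 = 2.66 V; V_SD = V_S − V_D = 5.78 − 3.83 = 1.95 V.
k_p = μ_pC_ox · (W/L) = 1.35 mA/V².
V_ov = V_SG − |V_th| = 2.66 − 1.28 = 1.38 V.
Since V_SD = 1.95 V ≥ V_ov = 1.38 V, the device is in saturation.
I_D = ½ k_p V_ov² = 0.5 × 1.35 × 1.38² = 1.29 mA.

Saturation; I_D = 1.29 mA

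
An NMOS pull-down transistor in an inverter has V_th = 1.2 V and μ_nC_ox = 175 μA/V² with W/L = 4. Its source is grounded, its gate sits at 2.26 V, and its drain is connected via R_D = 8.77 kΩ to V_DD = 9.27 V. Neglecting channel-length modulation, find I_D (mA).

V_GS = V_G = 2.26 V, so V_ov = 2.26 − 1.2 = 1.06 V.
k_n = μ_nC_ox · (W/L) = 0.7 mA/V².
Assume saturation: I_D = ½ k_n V_ov² = 0.5 × 0.7 × 1.06² = 0.393 mA, giving V_DS = V_DD − I_D R_D = 9.27 − 0.393 × 8.77 = 5.82 V.
V_DS = 5.82 V ≥ V_ov = 1.06 V, confirming saturation.

I_D = 0.393 mA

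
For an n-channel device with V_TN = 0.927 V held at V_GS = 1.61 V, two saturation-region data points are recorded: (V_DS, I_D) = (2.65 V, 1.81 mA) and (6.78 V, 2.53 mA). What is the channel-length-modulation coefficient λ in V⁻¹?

With V_GS fixed, I_D ∝ (1 + λ V_DS) in saturation, so I_D2/I_D1 = (1 + λ V_DS2)/(1 + λ V_DS1).
2.53/1.81 = 1.398 = (1 + 6.78 λ)/(1 + 2.65 λ).
Solving: λ (I_D1 V_DS2 − I_D2 V_DS1) = I_D2 − I_D1, so λ = (2.53 − 1.81) / (1.81 × 6.78 − 2.53 × 2.65) = 0.72 / 5.57 = 0.129 V⁻¹.

λ = 0.129 V⁻¹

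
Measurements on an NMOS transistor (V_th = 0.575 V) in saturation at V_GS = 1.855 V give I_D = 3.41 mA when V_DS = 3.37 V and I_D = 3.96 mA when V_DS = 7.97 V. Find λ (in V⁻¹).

λ = 0.0398 V⁻¹

With V_GS fixed, I_D ∝ (1 + λ V_DS) in saturation, so I_D2/I_D1 = (1 + λ V_DS2)/(1 + λ V_DS1).
3.96/3.41 = 1.161 = (1 + 7.97 λ)/(1 + 3.37 λ).
Solving: λ (I_D1 V_DS2 − I_D2 V_DS1) = I_D2 − I_D1, so λ = (3.96 − 3.41) / (3.41 × 7.97 − 3.96 × 3.37) = 0.55 / 13.8 = 0.0398 V⁻¹.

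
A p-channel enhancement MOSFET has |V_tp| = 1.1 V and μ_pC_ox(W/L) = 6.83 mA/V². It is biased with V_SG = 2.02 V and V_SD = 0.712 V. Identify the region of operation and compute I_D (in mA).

Triode; I_D = 2.74 mA

V_ov = V_SG − |V_tp| = 2.02 − 1.1 = 0.92 V.
Since V_SD = 0.712 V < V_ov = 0.92 V, the device is in the triode region.
I_D = k_p [V_ov · V_SD − ½ V_SD²] = 6.83 × [0.92 × 0.712 − 0.5 × 0.712²] = 2.74 mA.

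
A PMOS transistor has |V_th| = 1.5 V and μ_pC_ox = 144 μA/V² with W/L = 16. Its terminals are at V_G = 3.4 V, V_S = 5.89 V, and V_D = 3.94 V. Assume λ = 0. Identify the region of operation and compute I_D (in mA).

V_SG = V_S − V_G = 5.89 − 3.4 = 2.49 V; V_SD = V_S − V_D = 5.89 − 3.94 = 1.95 V.
k_p = μ_pC_ox · (W/L) = 2.304 mA/V².
V_ov = V_SG − |V_th| = 2.49 − 1.5 = 0.99 V.
Since V_SD = 1.95 V ≥ V_ov = 0.99 V, the device is in saturation.
I_D = ½ k_p V_ov² = 0.5 × 2.304 × 0.99² = 1.13 mA.

Saturation; I_D = 1.13 mA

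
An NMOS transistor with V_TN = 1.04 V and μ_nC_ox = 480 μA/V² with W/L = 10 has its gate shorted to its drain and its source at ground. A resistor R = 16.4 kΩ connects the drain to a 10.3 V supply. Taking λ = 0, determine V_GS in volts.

V_GS = 1.51 V

With gate tied to drain, V_GS = V_DS ≥ V_GS − V_TN, so the device is in saturation.
k_n = μ_nC_ox · (W/L) = 4.8 mA/V².
KCL at the drain: ½ k_n (V_GS − V_TN)² = (V_DD − V_GS)/R.
Let x = V_GS − 1.04. Then 39.4 x² + x − 9.26 = 0, giving x = 0.473 V (positive root), so V_GS = 1.51 V.
I_D = (V_DD − V_GS)/R = (10.3 − 1.51) / 16.4 = 0.536 mA.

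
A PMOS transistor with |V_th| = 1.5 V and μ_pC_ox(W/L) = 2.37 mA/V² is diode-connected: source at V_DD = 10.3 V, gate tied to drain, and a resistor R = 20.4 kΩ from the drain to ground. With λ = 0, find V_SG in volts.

With gate tied to drain, V_SG = V_SD ≥ V_SG − |V_th|, so the device is in saturation.
KCL at the drain: ½ k_p (V_SG − |V_th|)² = (V_DD − V_SG)/R.
Let x = V_SG − 1.5. Then 24.2 x² + x − 8.8 = 0, giving x = 0.583 V (positive root), so V_SG = 2.08 V.
I_D = (V_DD − V_SG)/R = (10.3 − 2.08) / 20.4 = 0.403 mA.

V_SG = 2.08 V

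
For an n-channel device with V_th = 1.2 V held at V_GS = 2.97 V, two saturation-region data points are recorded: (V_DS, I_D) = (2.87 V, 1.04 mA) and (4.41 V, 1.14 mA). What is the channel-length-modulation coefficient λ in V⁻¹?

With V_GS fixed, I_D ∝ (1 + λ V_DS) in saturation, so I_D2/I_D1 = (1 + λ V_DS2)/(1 + λ V_DS1).
1.14/1.04 = 1.096 = (1 + 4.41 λ)/(1 + 2.87 λ).
Solving: λ (I_D1 V_DS2 − I_D2 V_DS1) = I_D2 − I_D1, so λ = (1.14 − 1.04) / (1.04 × 4.41 − 1.14 × 2.87) = 0.1 / 1.31 = 0.0761 V⁻¹.

λ = 0.0761 V⁻¹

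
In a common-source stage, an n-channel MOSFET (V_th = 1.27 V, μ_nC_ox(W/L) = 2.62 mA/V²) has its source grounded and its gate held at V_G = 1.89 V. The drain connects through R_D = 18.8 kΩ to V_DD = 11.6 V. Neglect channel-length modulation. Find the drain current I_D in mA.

I_D = 0.504 mA

V_GS = V_G = 1.89 V, so V_ov = 1.89 − 1.27 = 0.62 V.
Assume saturation: I_D = ½ k_n V_ov² = 0.5 × 2.62 × 0.62² = 0.504 mA, giving V_DS = V_DD − I_D R_D = 11.6 − 0.504 × 18.8 = 2.13 V.
V_DS = 2.13 V ≥ V_ov = 0.62 V, confirming saturation.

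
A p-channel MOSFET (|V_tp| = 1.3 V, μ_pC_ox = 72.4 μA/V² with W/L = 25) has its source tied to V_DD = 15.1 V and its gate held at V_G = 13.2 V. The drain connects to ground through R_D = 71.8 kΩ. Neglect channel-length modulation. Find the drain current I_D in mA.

V_SG = V_DD − V_G = 15.1 − 13.2 = 1.9 V, so V_ov = 1.9 − 1.3 = 0.6 V.
k_p = μ_pC_ox · (W/L) = 1.81 mA/V².
Assume saturation: I_D = ½ k_p V_ov² = 0.5 × 1.81 × 0.6² = 0.326 mA, giving V_SD = V_DD − I_D R_D = 15.1 − 0.326 × 71.8 = -8.29 V.
But -8.29 V < V_ov = 0.6 V, so the device is actually in triode.
In triode I_D = k_p[V_ov V_SD − ½ V_SD²] and I_D = (V_DD − V_SD)/R_D. Equating: 65 V_SD² − 78.97 V_SD + 15.1 = 0, giving V_SD = 0.238 V (the root below V_ov).
I_D = (15.1 − 0.238) / 71.8 = 0.207 mA.

I_D = 0.207 mA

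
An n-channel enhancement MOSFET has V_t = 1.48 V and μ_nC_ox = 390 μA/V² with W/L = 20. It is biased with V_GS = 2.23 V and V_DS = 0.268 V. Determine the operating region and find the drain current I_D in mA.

k_n = μ_nC_ox · (W/L) = 7.8 mA/V².
V_ov = V_GS − V_t = 2.23 − 1.48 = 0.75 V.
Since V_DS = 0.268 V < V_ov = 0.75 V, the device is in the triode region.
I_D = k_n [V_ov · V_DS − ½ V_DS²] = 7.8 × [0.75 × 0.268 − 0.5 × 0.268²] = 1.29 mA.

Triode; I_D = 1.29 mA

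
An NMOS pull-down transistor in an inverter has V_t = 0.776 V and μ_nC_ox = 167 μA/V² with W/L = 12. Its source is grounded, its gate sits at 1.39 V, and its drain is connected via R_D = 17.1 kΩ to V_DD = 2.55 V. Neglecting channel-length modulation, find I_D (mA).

I_D = 0.142 mA

V_GS = V_G = 1.39 V, so V_ov = 1.39 − 0.776 = 0.614 V.
k_n = μ_nC_ox · (W/L) = 2.004 mA/V².
Assume saturation: I_D = ½ k_n V_ov² = 0.5 × 2.004 × 0.614² = 0.378 mA, giving V_DS = V_DD − I_D R_D = 2.55 − 0.378 × 17.1 = -3.91 V.
But -3.91 V < V_ov = 0.614 V, so the device is actually in triode.
In triode I_D = k_n[V_ov V_DS − ½ V_DS²] and I_D = (V_DD − V_DS)/R_D. Equating: 17.1 V_DS² − 22.04 V_DS + 2.55 = 0, giving V_DS = 0.129 V (the root below V_ov).
I_D = (2.55 − 0.129) / 17.1 = 0.142 mA.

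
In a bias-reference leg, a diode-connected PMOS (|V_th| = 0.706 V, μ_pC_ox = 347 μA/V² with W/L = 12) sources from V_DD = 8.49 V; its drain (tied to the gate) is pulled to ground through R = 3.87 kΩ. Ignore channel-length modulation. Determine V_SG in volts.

With gate tied to drain, V_SG = V_SD ≥ V_SG − |V_th|, so the device is in saturation.
k_p = μ_pC_ox · (W/L) = 4.164 mA/V².
KCL at the drain: ½ k_p (V_SG − |V_th|)² = (V_DD − V_SG)/R.
Let x = V_SG − 0.706. Then 8.06 x² + x − 7.784 = 0, giving x = 0.923 V (positive root), so V_SG = 1.63 V.
I_D = (V_DD − V_SG)/R = (8.49 − 1.63) / 3.87 = 1.77 mA.

V_SG = 1.63 V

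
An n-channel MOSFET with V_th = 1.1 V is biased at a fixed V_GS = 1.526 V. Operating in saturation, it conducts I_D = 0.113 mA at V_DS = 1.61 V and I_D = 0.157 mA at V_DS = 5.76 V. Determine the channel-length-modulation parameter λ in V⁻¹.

λ = 0.111 V⁻¹

With V_GS fixed, I_D ∝ (1 + λ V_DS) in saturation, so I_D2/I_D1 = (1 + λ V_DS2)/(1 + λ V_DS1).
0.157/0.113 = 1.389 = (1 + 5.76 λ)/(1 + 1.61 λ).
Solving: λ (I_D1 V_DS2 − I_D2 V_DS1) = I_D2 − I_D1, so λ = (0.157 − 0.113) / (0.113 × 5.76 − 0.157 × 1.61) = 0.044 / 0.398 = 0.111 V⁻¹.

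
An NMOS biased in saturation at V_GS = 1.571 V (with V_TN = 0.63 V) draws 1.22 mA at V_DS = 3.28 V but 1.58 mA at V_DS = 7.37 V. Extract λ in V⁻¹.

With V_GS fixed, I_D ∝ (1 + λ V_DS) in saturation, so I_D2/I_D1 = (1 + λ V_DS2)/(1 + λ V_DS1).
1.58/1.22 = 1.295 = (1 + 7.37 λ)/(1 + 3.28 λ).
Solving: λ (I_D1 V_DS2 − I_D2 V_DS1) = I_D2 − I_D1, so λ = (1.58 − 1.22) / (1.22 × 7.37 − 1.58 × 3.28) = 0.36 / 3.81 = 0.0945 V⁻¹.

λ = 0.0945 V⁻¹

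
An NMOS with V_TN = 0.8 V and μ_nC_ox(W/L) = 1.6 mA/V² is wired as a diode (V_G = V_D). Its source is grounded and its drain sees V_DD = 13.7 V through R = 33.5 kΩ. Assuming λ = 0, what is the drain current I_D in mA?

With gate tied to drain, V_GS = V_DS ≥ V_GS − V_TN, so the device is in saturation.
KCL at the drain: ½ k_n (V_GS − V_TN)² = (V_DD − V_GS)/R.
Let x = V_GS − 0.8. Then 26.8 x² + x − 12.9 = 0, giving x = 0.675 V (positive root), so V_GS = 1.48 V.
I_D = (V_DD − V_GS)/R = (13.7 − 1.48) / 33.5 = 0.365 mA.

I_D = 0.365 mA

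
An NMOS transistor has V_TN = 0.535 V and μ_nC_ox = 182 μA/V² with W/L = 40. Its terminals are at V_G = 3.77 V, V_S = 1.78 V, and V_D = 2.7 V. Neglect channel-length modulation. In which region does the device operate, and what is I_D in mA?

V_GS = V_G − V_S = 3.77 − 1.78 = 1.99 V; V_DS = V_D − V_S = 2.7 − 1.78 = 0.92 V.
k_n = μ_nC_ox · (W/L) = 7.28 mA/V².
V_ov = V_GS − V_TN = 1.99 − 0.535 = 1.46 V.
Since V_DS = 0.92 V < V_ov = 1.46 V, the device is in the triode region.
I_D = k_n [V_ov · V_DS − ½ V_DS²] = 7.28 × [1.46 × 0.92 − 0.5 × 0.92²] = 6.66 mA.

Triode; I_D = 6.66 mA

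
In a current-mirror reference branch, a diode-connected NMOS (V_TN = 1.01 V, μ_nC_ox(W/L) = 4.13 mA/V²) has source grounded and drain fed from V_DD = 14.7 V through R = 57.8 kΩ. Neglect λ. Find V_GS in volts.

With gate tied to drain, V_GS = V_DS ≥ V_GS − V_TN, so the device is in saturation.
KCL at the drain: ½ k_n (V_GS − V_TN)² = (V_DD − V_GS)/R.
Let x = V_GS − 1.01. Then 119 x² + x − 13.69 = 0, giving x = 0.335 V (positive root), so V_GS = 1.34 V.
I_D = (V_DD − V_GS)/R = (14.7 − 1.34) / 57.8 = 0.231 mA.

V_GS = 1.34 V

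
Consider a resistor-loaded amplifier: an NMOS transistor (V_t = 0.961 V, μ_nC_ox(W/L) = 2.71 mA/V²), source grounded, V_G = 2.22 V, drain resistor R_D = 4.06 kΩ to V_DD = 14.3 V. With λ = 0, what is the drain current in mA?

V_GS = V_G = 2.22 V, so V_ov = 2.22 − 0.961 = 1.26 V.
Assume saturation: I_D = ½ k_n V_ov² = 0.5 × 2.71 × 1.26² = 2.15 mA, giving V_DS = V_DD − I_D R_D = 14.3 − 2.15 × 4.06 = 5.58 V.
V_DS = 5.58 V ≥ V_ov = 1.26 V, confirming saturation.

I_D = 2.15 mA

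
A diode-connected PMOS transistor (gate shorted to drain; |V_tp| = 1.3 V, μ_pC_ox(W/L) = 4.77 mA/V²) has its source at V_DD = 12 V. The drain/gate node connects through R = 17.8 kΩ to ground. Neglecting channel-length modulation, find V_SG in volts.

V_SG = 1.79 V

With gate tied to drain, V_SG = V_SD ≥ V_SG − |V_tp|, so the device is in saturation.
KCL at the drain: ½ k_p (V_SG − |V_tp|)² = (V_DD − V_SG)/R.
Let x = V_SG − 1.3. Then 42.5 x² + x − 10.7 = 0, giving x = 0.49 V (positive root), so V_SG = 1.79 V.
I_D = (V_DD − V_SG)/R = (12 − 1.79) / 17.8 = 0.574 mA.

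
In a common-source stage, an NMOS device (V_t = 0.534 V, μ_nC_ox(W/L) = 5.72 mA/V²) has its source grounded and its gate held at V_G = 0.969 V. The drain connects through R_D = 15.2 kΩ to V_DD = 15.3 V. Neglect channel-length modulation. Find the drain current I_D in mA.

V_GS = V_G = 0.969 V, so V_ov = 0.969 − 0.534 = 0.435 V.
Assume saturation: I_D = ½ k_n V_ov² = 0.5 × 5.72 × 0.435² = 0.541 mA, giving V_DS = V_DD − I_D R_D = 15.3 − 0.541 × 15.2 = 7.07 V.
V_DS = 7.07 V ≥ V_ov = 0.435 V, confirming saturation.

I_D = 0.541 mA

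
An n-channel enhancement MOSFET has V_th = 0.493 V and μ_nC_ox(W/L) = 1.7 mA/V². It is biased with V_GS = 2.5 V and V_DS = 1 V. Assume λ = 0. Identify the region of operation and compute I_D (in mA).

V_ov = V_GS − V_th = 2.5 − 0.493 = 2.01 V.
Since V_DS = 1 V < V_ov = 2.01 V, the device is in the triode region.
I_D = k_n [V_ov · V_DS − ½ V_DS²] = 1.7 × [2.01 × 1 − 0.5 × 1²] = 2.56 mA.

Triode; I_D = 2.56 mA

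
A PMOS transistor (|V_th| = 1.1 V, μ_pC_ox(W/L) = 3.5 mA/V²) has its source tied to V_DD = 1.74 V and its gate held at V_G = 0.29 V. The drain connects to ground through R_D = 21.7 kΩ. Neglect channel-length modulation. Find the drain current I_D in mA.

V_SG = V_DD − V_G = 1.74 − 0.29 = 1.45 V, so V_ov = 1.45 − 1.1 = 0.35 V.
Assume saturation: I_D = ½ k_p V_ov² = 0.5 × 3.5 × 0.35² = 0.214 mA, giving V_SD = V_DD − I_D R_D = 1.74 − 0.214 × 21.7 = -2.91 V.
But -2.91 V < V_ov = 0.35 V, so the device is actually in triode.
In triode I_D = k_p[V_ov V_SD − ½ V_SD²] and I_D = (V_DD − V_SD)/R_D. Equating: 38 V_SD² − 27.58 V_SD + 1.74 = 0, giving V_SD = 0.0698 V (the root below V_ov).
I_D = (1.74 − 0.0698) / 21.7 = 0.077 mA.

I_D = 0.0770 mA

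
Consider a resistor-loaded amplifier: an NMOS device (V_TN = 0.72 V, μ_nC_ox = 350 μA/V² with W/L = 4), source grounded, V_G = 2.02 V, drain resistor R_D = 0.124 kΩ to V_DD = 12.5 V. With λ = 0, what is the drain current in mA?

I_D = 1.18 mA

V_GS = V_G = 2.02 V, so V_ov = 2.02 − 0.72 = 1.3 V.
k_n = μ_nC_ox · (W/L) = 1.4 mA/V².
Assume saturation: I_D = ½ k_n V_ov² = 0.5 × 1.4 × 1.3² = 1.18 mA, giving V_DS = V_DD − I_D R_D = 12.5 − 1.18 × 0.124 = 12.4 V.
V_DS = 12.4 V ≥ V_ov = 1.3 V, confirming saturation.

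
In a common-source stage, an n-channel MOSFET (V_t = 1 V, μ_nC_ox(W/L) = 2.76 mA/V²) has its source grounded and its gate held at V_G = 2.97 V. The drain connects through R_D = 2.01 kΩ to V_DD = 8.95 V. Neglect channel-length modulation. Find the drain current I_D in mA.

I_D = 3.97 mA

V_GS = V_G = 2.97 V, so V_ov = 2.97 − 1 = 1.97 V.
Assume saturation: I_D = ½ k_n V_ov² = 0.5 × 2.76 × 1.97² = 5.36 mA, giving V_DS = V_DD − I_D R_D = 8.95 − 5.36 × 2.01 = -1.81 V.
But -1.81 V < V_ov = 1.97 V, so the device is actually in triode.
In triode I_D = k_n[V_ov V_DS − ½ V_DS²] and I_D = (V_DD − V_DS)/R_D. Equating: 2.77 V_DS² − 11.93 V_DS + 8.95 = 0, giving V_DS = 0.968 V (the root below V_ov).
I_D = (8.95 − 0.968) / 2.01 = 3.97 mA.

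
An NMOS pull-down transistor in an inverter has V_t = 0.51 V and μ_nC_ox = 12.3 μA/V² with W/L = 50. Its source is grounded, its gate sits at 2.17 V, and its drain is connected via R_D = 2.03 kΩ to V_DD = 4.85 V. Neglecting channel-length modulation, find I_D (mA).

I_D = 0.847 mA

V_GS = V_G = 2.17 V, so V_ov = 2.17 − 0.51 = 1.66 V.
k_n = μ_nC_ox · (W/L) = 0.615 mA/V².
Assume saturation: I_D = ½ k_n V_ov² = 0.5 × 0.615 × 1.66² = 0.847 mA, giving V_DS = V_DD − I_D R_D = 4.85 − 0.847 × 2.03 = 3.13 V.
V_DS = 3.13 V ≥ V_ov = 1.66 V, confirming saturation.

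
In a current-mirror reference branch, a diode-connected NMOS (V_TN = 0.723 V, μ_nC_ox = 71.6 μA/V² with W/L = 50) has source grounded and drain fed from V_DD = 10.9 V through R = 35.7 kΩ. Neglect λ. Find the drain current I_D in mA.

With gate tied to drain, V_GS = V_DS ≥ V_GS − V_TN, so the device is in saturation.
k_n = μ_nC_ox · (W/L) = 3.58 mA/V².
KCL at the drain: ½ k_n (V_GS − V_TN)² = (V_DD − V_GS)/R.
Let x = V_GS − 0.723. Then 63.9 x² + x − 10.18 = 0, giving x = 0.391 V (positive root), so V_GS = 1.11 V.
I_D = (V_DD − V_GS)/R = (10.9 − 1.11) / 35.7 = 0.274 mA.

I_D = 0.274 mA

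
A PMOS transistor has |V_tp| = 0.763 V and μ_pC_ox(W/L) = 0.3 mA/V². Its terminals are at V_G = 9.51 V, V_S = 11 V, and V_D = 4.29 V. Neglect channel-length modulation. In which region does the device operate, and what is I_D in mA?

Saturation; I_D = 0.0793 mA

V_SG = V_S − V_G = 11 − 9.51 = 1.49 V; V_SD = V_S − V_D = 11 − 4.29 = 6.71 V.
V_ov = V_SG − |V_tp| = 1.49 − 0.763 = 0.727 V.
Since V_SD = 6.71 V ≥ V_ov = 0.727 V, the device is in saturation.
I_D = ½ k_p V_ov² = 0.5 × 0.3 × 0.727² = 0.0793 mA.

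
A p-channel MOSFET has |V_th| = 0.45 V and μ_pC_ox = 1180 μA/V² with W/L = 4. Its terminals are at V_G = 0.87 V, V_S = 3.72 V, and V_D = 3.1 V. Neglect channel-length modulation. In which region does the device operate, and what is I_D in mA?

V_SG = V_S − V_G = 3.72 − 0.87 = 2.85 V; V_SD = V_S − V_D = 3.72 − 3.1 = 0.62 V.
k_p = μ_pC_ox · (W/L) = 4.72 mA/V².
V_ov = V_SG − |V_th| = 2.85 − 0.45 = 2.4 V.
Since V_SD = 0.62 V < V_ov = 2.4 V, the device is in the triode region.
I_D = k_p [V_ov · V_SD − ½ V_SD²] = 4.72 × [2.4 × 0.62 − 0.5 × 0.62²] = 6.12 mA.

Triode; I_D = 6.12 mA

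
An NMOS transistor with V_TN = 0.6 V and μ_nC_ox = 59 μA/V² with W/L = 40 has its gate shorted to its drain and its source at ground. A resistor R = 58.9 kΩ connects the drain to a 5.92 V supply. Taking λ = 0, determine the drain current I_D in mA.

With gate tied to drain, V_GS = V_DS ≥ V_GS − V_TN, so the device is in saturation.
k_n = μ_nC_ox · (W/L) = 2.36 mA/V².
KCL at the drain: ½ k_n (V_GS − V_TN)² = (V_DD − V_GS)/R.
Let x = V_GS − 0.6. Then 69.5 x² + x − 5.32 = 0, giving x = 0.27 V (positive root), so V_GS = 0.87 V.
I_D = (V_DD − V_GS)/R = (5.92 − 0.87) / 58.9 = 0.0857 mA.

I_D = 0.0857 mA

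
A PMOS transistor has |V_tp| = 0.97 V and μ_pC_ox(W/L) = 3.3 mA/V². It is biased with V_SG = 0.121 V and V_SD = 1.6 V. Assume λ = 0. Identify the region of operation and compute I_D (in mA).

V_SG = 0.121 V < |V_tp| = 0.97 V, so the transistor is in cutoff.

Cutoff; I_D = 0 mA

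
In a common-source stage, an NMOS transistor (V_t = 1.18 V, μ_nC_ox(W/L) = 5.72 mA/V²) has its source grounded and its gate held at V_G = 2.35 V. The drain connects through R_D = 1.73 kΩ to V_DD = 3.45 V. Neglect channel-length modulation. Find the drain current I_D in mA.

I_D = 1.81 mA

V_GS = V_G = 2.35 V, so V_ov = 2.35 − 1.18 = 1.17 V.
Assume saturation: I_D = ½ k_n V_ov² = 0.5 × 5.72 × 1.17² = 3.92 mA, giving V_DS = V_DD − I_D R_D = 3.45 − 3.92 × 1.73 = -3.32 V.
But -3.32 V < V_ov = 1.17 V, so the device is actually in triode.
In triode I_D = k_n[V_ov V_DS − ½ V_DS²] and I_D = (V_DD − V_DS)/R_D. Equating: 4.95 V_DS² − 12.58 V_DS + 3.45 = 0, giving V_DS = 0.313 V (the root below V_ov).
I_D = (3.45 − 0.313) / 1.73 = 1.81 mA.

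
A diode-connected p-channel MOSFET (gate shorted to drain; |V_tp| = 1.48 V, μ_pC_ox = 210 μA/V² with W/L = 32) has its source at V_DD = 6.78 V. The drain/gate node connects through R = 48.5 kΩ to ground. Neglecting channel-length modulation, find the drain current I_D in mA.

With gate tied to drain, V_SG = V_SD ≥ V_SG − |V_tp|, so the device is in saturation.
k_p = μ_pC_ox · (W/L) = 6.72 mA/V².
KCL at the drain: ½ k_p (V_SG − |V_tp|)² = (V_DD − V_SG)/R.
Let x = V_SG − 1.48. Then 163 x² + x − 5.3 = 0, giving x = 0.177 V (positive root), so V_SG = 1.66 V.
I_D = (V_DD − V_SG)/R = (6.78 − 1.66) / 48.5 = 0.106 mA.

I_D = 0.106 mA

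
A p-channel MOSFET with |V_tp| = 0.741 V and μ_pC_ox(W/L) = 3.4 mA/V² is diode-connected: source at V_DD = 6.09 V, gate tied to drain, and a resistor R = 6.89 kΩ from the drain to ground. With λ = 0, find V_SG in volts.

V_SG = 1.38 V

With gate tied to drain, V_SG = V_SD ≥ V_SG − |V_tp|, so the device is in saturation.
KCL at the drain: ½ k_p (V_SG − |V_tp|)² = (V_DD − V_SG)/R.
Let x = V_SG − 0.741. Then 11.7 x² + x − 5.349 = 0, giving x = 0.634 V (positive root), so V_SG = 1.38 V.
I_D = (V_DD − V_SG)/R = (6.09 − 1.38) / 6.89 = 0.684 mA.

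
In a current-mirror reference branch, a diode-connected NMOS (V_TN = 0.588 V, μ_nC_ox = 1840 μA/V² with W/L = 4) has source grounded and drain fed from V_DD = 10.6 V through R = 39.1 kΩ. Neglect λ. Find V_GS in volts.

With gate tied to drain, V_GS = V_DS ≥ V_GS − V_TN, so the device is in saturation.
k_n = μ_nC_ox · (W/L) = 7.36 mA/V².
KCL at the drain: ½ k_n (V_GS − V_TN)² = (V_DD − V_GS)/R.
Let x = V_GS − 0.588. Then 144 x² + x − 10.01 = 0, giving x = 0.26 V (positive root), so V_GS = 0.848 V.
I_D = (V_DD − V_GS)/R = (10.6 − 0.848) / 39.1 = 0.249 mA.

V_GS = 0.848 V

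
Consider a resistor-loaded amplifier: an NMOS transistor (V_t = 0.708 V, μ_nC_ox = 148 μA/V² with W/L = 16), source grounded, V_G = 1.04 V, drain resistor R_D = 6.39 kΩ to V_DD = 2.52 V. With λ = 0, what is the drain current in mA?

V_GS = V_G = 1.04 V, so V_ov = 1.04 − 0.708 = 0.332 V.
k_n = μ_nC_ox · (W/L) = 2.368 mA/V².
Assume saturation: I_D = ½ k_n V_ov² = 0.5 × 2.368 × 0.332² = 0.131 mA, giving V_DS = V_DD − I_D R_D = 2.52 − 0.131 × 6.39 = 1.69 V.
V_DS = 1.69 V ≥ V_ov = 0.332 V, confirming saturation.

I_D = 0.131 mA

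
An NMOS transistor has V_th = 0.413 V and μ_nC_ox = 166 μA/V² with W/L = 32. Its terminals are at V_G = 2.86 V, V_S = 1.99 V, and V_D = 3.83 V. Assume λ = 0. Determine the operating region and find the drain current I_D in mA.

V_GS = V_G − V_S = 2.86 − 1.99 = 0.87 V; V_DS = V_D − V_S = 3.83 − 1.99 = 1.84 V.
k_n = μ_nC_ox · (W/L) = 5.312 mA/V².
V_ov = V_GS − V_th = 0.87 − 0.413 = 0.457 V.
Since V_DS = 1.84 V ≥ V_ov = 0.457 V, the device is in saturation.
I_D = ½ k_n V_ov² = 0.5 × 5.312 × 0.457² = 0.555 mA.

Saturation; I_D = 0.555 mA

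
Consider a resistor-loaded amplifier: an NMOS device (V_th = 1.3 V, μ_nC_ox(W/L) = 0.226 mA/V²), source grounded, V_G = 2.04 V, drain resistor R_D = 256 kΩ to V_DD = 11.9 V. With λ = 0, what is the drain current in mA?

I_D = 0.0451 mA

V_GS = V_G = 2.04 V, so V_ov = 2.04 − 1.3 = 0.74 V.
Assume saturation: I_D = ½ k_n V_ov² = 0.5 × 0.226 × 0.74² = 0.0619 mA, giving V_DS = V_DD − I_D R_D = 11.9 − 0.0619 × 256 = -3.94 V.
But -3.94 V < V_ov = 0.74 V, so the device is actually in triode.
In triode I_D = k_n[V_ov V_DS − ½ V_DS²] and I_D = (V_DD − V_DS)/R_D. Equating: 28.9 V_DS² − 43.81 V_DS + 11.9 = 0, giving V_DS = 0.355 V (the root below V_ov).
I_D = (11.9 − 0.355) / 256 = 0.0451 mA.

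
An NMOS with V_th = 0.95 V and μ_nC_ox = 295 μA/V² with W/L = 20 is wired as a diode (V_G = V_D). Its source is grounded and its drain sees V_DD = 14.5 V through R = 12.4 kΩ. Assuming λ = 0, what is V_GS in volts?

With gate tied to drain, V_GS = V_DS ≥ V_GS − V_th, so the device is in saturation.
k_n = μ_nC_ox · (W/L) = 5.9 mA/V².
KCL at the drain: ½ k_n (V_GS − V_th)² = (V_DD − V_GS)/R.
Let x = V_GS − 0.95. Then 36.6 x² + x − 13.55 = 0, giving x = 0.595 V (positive root), so V_GS = 1.55 V.
I_D = (V_DD − V_GS)/R = (14.5 − 1.55) / 12.4 = 1.04 mA.

V_GS = 1.55 V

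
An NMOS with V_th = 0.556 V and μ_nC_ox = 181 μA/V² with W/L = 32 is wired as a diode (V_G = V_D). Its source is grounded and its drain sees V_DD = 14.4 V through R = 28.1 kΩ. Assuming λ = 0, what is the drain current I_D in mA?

With gate tied to drain, V_GS = V_DS ≥ V_GS − V_th, so the device is in saturation.
k_n = μ_nC_ox · (W/L) = 5.792 mA/V².
KCL at the drain: ½ k_n (V_GS − V_th)² = (V_DD − V_GS)/R.
Let x = V_GS − 0.556. Then 81.4 x² + x − 13.84 = 0, giving x = 0.406 V (positive root), so V_GS = 0.962 V.
I_D = (V_DD − V_GS)/R = (14.4 − 0.962) / 28.1 = 0.478 mA.

I_D = 0.478 mA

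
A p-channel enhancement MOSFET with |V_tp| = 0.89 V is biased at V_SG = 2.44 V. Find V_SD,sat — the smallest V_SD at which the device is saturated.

The boundary between triode and saturation is V_SD = V_SG − |V_tp| = V_ov.
V_ov = 2.44 − 0.89 = 1.55 V.

V_SD,sat = 1.55 V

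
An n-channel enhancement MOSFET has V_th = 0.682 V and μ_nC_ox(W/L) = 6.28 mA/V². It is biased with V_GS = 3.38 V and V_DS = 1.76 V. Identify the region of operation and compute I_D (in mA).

Triode; I_D = 20.1 mA

V_ov = V_GS − V_th = 3.38 − 0.682 = 2.7 V.
Since V_DS = 1.76 V < V_ov = 2.7 V, the device is in the triode region.
I_D = k_n [V_ov · V_DS − ½ V_DS²] = 6.28 × [2.7 × 1.76 − 0.5 × 1.76²] = 20.1 mA.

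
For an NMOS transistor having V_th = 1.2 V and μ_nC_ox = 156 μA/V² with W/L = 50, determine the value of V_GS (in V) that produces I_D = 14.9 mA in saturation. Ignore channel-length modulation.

V_GS = 3.15 V

k_n = μ_nC_ox · (W/L) = 7.8 mA/V².
In saturation I_D = ½ k_n (V_GS − V_th)², so V_GS − V_th = √(2 I_D / k_n) = √(2 × 14.9 / 7.8) = 1.95 V.
V_GS = 1.2 + 1.95 = 3.15 V.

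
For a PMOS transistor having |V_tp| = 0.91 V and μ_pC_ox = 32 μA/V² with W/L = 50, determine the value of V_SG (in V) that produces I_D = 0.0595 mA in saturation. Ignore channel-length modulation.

V_SG = 1.18 V

k_p = μ_pC_ox · (W/L) = 1.6 mA/V².
In saturation I_D = ½ k_p (V_SG − |V_tp|)², so V_SG − |V_tp| = √(2 I_D / k_p) = √(2 × 0.0595 / 1.6) = 0.273 V.
V_SG = 0.91 + 0.273 = 1.18 V.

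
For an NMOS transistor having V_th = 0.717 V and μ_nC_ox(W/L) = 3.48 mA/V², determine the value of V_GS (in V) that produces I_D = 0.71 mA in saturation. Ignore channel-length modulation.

In saturation I_D = ½ k_n (V_GS − V_th)², so V_GS − V_th = √(2 I_D / k_n) = √(2 × 0.71 / 3.48) = 0.639 V.
V_GS = 0.717 + 0.639 = 1.36 V.

V_GS = 1.36 V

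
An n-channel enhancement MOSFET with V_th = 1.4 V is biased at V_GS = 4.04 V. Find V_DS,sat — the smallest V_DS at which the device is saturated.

The boundary between triode and saturation is V_DS = V_GS − V_th = V_ov.
V_ov = 4.04 − 1.4 = 2.64 V.

V_DS,sat = 2.64 V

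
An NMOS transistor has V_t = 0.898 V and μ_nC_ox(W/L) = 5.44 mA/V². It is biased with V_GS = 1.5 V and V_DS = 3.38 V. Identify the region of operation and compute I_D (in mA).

V_ov = V_GS − V_t = 1.5 − 0.898 = 0.602 V.
Since V_DS = 3.38 V ≥ V_ov = 0.602 V, the device is in saturation.
I_D = ½ k_n V_ov² = 0.5 × 5.44 × 0.602² = 0.986 mA.

Saturation; I_D = 0.986 mA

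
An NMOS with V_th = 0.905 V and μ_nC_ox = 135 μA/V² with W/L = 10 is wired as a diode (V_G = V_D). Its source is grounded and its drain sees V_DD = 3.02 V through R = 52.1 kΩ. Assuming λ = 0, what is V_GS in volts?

V_GS = 1.14 V

With gate tied to drain, V_GS = V_DS ≥ V_GS − V_th, so the device is in saturation.
k_n = μ_nC_ox · (W/L) = 1.35 mA/V².
KCL at the drain: ½ k_n (V_GS − V_th)² = (V_DD − V_GS)/R.
Let x = V_GS − 0.905. Then 35.2 x² + x − 2.115 = 0, giving x = 0.231 V (positive root), so V_GS = 1.14 V.
I_D = (V_DD − V_GS)/R = (3.02 − 1.14) / 52.1 = 0.0362 mA.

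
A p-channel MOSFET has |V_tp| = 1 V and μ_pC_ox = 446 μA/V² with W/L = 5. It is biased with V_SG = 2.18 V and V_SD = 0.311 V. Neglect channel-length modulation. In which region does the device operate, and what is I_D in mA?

Triode; I_D = 0.711 mA

k_p = μ_pC_ox · (W/L) = 2.23 mA/V².
V_ov = V_SG − |V_tp| = 2.18 − 1 = 1.18 V.
Since V_SD = 0.311 V < V_ov = 1.18 V, the device is in the triode region.
I_D = k_p [V_ov · V_SD − ½ V_SD²] = 2.23 × [1.18 × 0.311 − 0.5 × 0.311²] = 0.711 mA.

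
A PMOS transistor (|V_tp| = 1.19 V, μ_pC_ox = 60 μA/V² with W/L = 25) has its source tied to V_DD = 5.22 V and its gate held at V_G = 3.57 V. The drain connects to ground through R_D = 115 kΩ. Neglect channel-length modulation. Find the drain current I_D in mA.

I_D = 0.0448 mA

V_SG = V_DD − V_G = 5.22 − 3.57 = 1.65 V, so V_ov = 1.65 − 1.19 = 0.46 V.
k_p = μ_pC_ox · (W/L) = 1.5 mA/V².
Assume saturation: I_D = ½ k_p V_ov² = 0.5 × 1.5 × 0.46² = 0.159 mA, giving V_SD = V_DD − I_D R_D = 5.22 − 0.159 × 115 = -13 V.
But -13 V < V_ov = 0.46 V, so the device is actually in triode.
In triode I_D = k_p[V_ov V_SD − ½ V_SD²] and I_D = (V_DD − V_SD)/R_D. Equating: 86.2 V_SD² − 80.35 V_SD + 5.22 = 0, giving V_SD = 0.0703 V (the root below V_ov).
I_D = (5.22 − 0.0703) / 115 = 0.0448 mA.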